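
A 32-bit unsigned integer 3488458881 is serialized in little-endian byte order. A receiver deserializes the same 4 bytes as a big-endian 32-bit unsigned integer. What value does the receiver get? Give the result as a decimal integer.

2175331791

3488458881 in 32-bit hexadecimal is 0xCFEDA881.
Stored little-endian, the bytes at ascending addresses are 81 A8 ED CF.
Read back as big-endian, the last byte is least significant, giving 0x81A8EDCF.
0x81A8EDCF = 2175331791.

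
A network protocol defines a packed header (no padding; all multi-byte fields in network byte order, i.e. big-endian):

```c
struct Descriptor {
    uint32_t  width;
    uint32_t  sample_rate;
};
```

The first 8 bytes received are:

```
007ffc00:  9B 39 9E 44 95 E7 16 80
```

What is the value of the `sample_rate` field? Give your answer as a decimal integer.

`sample_rate` follows `width` (4 bytes), so it starts at byte offset 4 and occupies 4 bytes.
Bytes at offsets 4..7: 95 E7 16 80.
Big-endian: lowest address holds the most-significant byte.
The bytes are already most-significant first: 0x95E71680.
0x95E71680 = 2514949760.

2514949760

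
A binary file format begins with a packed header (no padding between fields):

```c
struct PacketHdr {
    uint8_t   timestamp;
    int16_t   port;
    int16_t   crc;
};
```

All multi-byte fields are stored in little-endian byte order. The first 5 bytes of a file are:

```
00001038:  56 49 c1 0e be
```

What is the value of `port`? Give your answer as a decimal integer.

-16055

`port` follows `timestamp` (1 byte), so it starts at byte offset 1 and occupies 2 bytes.
Bytes at offsets 1..2: 49 C1.
Little-endian stores the least-significant byte at the lowest address.
Reassemble most-significant byte first: C1 49 → 0xC149.
Top bit is set, so as a signed 16-bit value this is 0xC149 − 2^16 = -16055.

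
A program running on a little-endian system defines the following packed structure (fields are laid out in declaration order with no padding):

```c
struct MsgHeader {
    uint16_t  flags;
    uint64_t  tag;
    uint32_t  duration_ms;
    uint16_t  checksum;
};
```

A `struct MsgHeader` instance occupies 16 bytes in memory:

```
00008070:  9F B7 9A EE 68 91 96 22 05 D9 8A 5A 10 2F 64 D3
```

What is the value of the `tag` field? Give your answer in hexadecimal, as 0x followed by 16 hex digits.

`tag` follows `flags` (2 bytes), so it starts at byte offset 2 and occupies 8 bytes.
Bytes at offsets 2..9: 9A EE 68 91 96 22 05 D9.
Little-endian: lowest address holds the least-significant byte.
Reassemble most-significant byte first: D9 05 22 96 91 68 EE 9A → 0xD90522969168EE9A.

0xD90522969168EE9A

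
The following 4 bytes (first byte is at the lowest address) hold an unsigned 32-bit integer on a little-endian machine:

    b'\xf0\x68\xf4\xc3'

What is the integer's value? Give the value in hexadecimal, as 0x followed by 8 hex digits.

Little-endian stores the least-significant byte at the lowest address.
Reassemble most-significant byte first: C3 F4 68 F0 → 0xC3F468F0.

0xC3F468F0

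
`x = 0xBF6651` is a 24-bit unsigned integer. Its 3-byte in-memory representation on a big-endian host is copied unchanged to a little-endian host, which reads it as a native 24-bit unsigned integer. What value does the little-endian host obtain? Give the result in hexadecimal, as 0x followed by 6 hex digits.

0x5166BF

Stored big-endian, the bytes at ascending addresses are BF 66 51.
Read back as little-endian, the first byte is least significant, giving 0x5166BF.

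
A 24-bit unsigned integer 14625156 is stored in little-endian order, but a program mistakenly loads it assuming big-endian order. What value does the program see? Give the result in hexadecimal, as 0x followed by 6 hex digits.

14625156 in 24-bit hexadecimal is 0xDF2984.
Stored little-endian, the bytes at ascending addresses are 84 29 DF.
Read back as big-endian, the last byte is least significant, giving 0x8429DF.

0x8429DF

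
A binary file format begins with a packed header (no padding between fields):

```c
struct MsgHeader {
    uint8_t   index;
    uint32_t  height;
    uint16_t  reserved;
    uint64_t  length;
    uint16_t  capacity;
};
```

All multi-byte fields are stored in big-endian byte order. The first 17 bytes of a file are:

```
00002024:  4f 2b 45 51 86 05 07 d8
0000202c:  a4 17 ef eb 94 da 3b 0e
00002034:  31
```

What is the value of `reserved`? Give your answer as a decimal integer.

1287

`reserved` follows `index` (1 B), `height` (4 B), so it starts at offset 1 + 4 = 5 and occupies 2 bytes.
Bytes at offsets 5..6: 05 07.
Big-endian: lowest address holds the most-significant byte.
The bytes are already most-significant first: 0x0507.
0x0507 = 1287.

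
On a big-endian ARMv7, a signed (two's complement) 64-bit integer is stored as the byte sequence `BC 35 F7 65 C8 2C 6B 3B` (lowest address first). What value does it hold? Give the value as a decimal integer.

-4884726204291323077

In big-endian order the high byte comes first in memory.
The bytes are already most-significant first: 0xBC35F765C82C6B3B.
Top bit is set, so as a signed 64-bit value this is 0xBC35F765C82C6B3B − 2^64 = -4884726204291323077.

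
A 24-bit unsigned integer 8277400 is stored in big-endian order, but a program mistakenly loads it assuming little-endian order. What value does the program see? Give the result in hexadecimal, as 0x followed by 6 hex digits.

8277400 in 24-bit hexadecimal is 0x7E4D98.
Stored big-endian, the bytes at ascending addresses are 7E 4D 98.
Read back as little-endian, the first byte is least significant, giving 0x984D7E.

0x984D7E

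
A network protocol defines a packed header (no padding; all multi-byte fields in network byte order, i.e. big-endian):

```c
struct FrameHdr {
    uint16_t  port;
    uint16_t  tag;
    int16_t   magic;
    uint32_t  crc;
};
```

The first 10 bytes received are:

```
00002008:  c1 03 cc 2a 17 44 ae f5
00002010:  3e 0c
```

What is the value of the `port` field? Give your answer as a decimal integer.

49411

`port` is the first field, at byte offset 0, occupying 2 bytes.
Bytes at offsets 0..1: C1 03.
Big-endian: lowest address holds the most-significant byte.
The bytes are already most-significant first: 0xC103.
0xC103 = 49411.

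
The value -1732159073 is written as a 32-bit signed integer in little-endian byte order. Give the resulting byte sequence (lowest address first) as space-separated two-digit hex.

9F 59 C1 98

Two's complement of -1732159073 in 32 bits: 1732159073 = 0x673EA661; invert → 0x98C1599E; add 1 → 0x98C1599F.
Split into bytes (most-significant first): 98 C1 59 9F.
In little-endian order the low byte comes first in memory.
So at ascending addresses the bytes are 9F 59 C1 98.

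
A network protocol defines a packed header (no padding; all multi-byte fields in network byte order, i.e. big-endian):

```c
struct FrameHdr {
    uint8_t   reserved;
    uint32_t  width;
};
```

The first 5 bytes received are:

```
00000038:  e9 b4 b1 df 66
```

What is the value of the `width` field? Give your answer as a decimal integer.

3031555942

`width` follows `reserved` (1 byte), so it starts at byte offset 1 and occupies 4 bytes.
Bytes at offsets 1..4: B4 B1 DF 66.
Big-endian: lowest address holds the most-significant byte.
The bytes are already most-significant first: 0xB4B1DF66.
0xB4B1DF66 = 3031555942.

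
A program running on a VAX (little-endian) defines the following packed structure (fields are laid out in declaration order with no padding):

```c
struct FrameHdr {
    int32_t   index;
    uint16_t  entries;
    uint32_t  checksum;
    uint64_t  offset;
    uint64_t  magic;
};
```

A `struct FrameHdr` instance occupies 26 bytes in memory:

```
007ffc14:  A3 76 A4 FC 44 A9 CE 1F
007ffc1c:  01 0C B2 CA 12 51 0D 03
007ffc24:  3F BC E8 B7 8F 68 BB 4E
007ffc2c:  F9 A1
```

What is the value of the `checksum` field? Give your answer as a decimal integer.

`checksum` follows `index` (4 B), `entries` (2 B), so it starts at offset 4 + 2 = 6 and occupies 4 bytes.
Bytes at offsets 6..9: CE 1F 01 0C.
Little-endian: lowest address holds the least-significant byte.
Reassemble most-significant byte first: 0C 01 1F CE → 0x0C011FCE.
0x0C011FCE = 201400270.

201400270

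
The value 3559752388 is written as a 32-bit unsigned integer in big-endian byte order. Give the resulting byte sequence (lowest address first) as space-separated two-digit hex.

D4 2D 82 C4

3559752388 in hexadecimal, padded to 32 bits, is 0xD42D82C4.
Split into bytes (most-significant first): D4 2D 82 C4.
Big-endian: lowest address holds the most-significant byte.
So the memory order matches the most-significant-first order: D4 2D 82 C4.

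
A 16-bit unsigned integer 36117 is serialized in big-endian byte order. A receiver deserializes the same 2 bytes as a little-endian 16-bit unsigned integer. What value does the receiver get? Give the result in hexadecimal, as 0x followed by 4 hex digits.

36117 in 16-bit hexadecimal is 0x8D15.
Stored big-endian, the bytes at ascending addresses are 8D 15.
Read back as little-endian, the first byte is least significant, giving 0x158D.

0x158D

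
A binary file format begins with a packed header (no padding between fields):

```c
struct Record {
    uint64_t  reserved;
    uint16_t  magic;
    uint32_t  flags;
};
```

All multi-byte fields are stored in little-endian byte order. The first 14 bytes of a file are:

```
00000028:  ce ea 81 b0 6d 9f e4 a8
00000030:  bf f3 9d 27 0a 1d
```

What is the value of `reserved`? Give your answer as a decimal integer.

`reserved` is the first field, at byte offset 0, occupying 8 bytes.
Bytes at offsets 0..7: CE EA 81 B0 6D 9F E4 A8.
Little-endian stores the least-significant byte at the lowest address.
Reassemble most-significant byte first: A8 E4 9F 6D B0 81 EA CE → 0xA8E49F6DB081EACE.
0xA8E49F6DB081EACE = 12170027386523478734.

12170027386523478734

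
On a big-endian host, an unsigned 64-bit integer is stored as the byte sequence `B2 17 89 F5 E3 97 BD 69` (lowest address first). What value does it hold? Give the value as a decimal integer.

Big-endian: lowest address holds the most-significant byte.
The bytes are already most-significant first: 0xB21789F5E397BD69.
0xB21789F5E397BD69 = 12832877352393882985.

12832877352393882985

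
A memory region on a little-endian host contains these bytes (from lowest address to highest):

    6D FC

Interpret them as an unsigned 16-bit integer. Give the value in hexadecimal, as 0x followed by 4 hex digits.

0xFC6D

Little-endian stores the least-significant byte at the lowest address.
Reassemble most-significant byte first: FC 6D → 0xFC6D.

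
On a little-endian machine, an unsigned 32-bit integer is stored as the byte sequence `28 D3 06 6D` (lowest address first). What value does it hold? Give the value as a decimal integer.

1829163816

In little-endian order the low byte comes first in memory.
Reassemble most-significant byte first: 6D 06 D3 28 → 0x6D06D328.
0x6D06D328 = 1829163816.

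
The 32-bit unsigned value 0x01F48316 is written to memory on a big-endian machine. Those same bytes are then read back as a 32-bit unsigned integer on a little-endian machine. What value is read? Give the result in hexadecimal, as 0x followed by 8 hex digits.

0x1683F401

Stored big-endian, the bytes at ascending addresses are 01 F4 83 16.
Read back as little-endian, the first byte is least significant, giving 0x1683F401.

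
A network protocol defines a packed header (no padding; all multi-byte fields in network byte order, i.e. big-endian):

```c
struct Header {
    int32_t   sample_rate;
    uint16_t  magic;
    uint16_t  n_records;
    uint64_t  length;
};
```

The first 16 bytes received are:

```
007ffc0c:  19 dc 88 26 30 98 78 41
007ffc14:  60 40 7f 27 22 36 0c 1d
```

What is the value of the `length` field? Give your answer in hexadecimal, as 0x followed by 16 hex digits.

`length` follows `sample_rate` (4 B), `magic` (2 B), `n_records` (2 B), so it starts at offset 4 + 2 + 2 = 8 and occupies 8 bytes.
Bytes at offsets 8..15: 60 40 7F 27 22 36 0C 1D.
Big-endian: lowest address holds the most-significant byte.
The bytes are already most-significant first: 0x60407F2722360C1D.

0x60407F2722360C1D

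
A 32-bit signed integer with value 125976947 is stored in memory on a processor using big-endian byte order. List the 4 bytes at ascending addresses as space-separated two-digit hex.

125976947 in hexadecimal, padded to 32 bits, is 0x07824173.
Split into bytes (most-significant first): 07 82 41 73.
Big-endian stores the most-significant byte at the lowest address.
So the memory order matches the most-significant-first order: 07 82 41 73.

07 82 41 73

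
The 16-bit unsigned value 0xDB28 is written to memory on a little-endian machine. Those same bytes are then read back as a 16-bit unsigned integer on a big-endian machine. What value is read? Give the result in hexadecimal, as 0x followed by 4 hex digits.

0x28DB

Stored little-endian, the bytes at ascending addresses are 28 DB.
Read back as big-endian, the last byte is least significant, giving 0x28DB.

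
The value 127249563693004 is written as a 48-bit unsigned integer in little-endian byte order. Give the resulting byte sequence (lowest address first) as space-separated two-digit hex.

127249563693004 in hexadecimal, padded to 48 bits, is 0x73BB990AAFCC.
Split into bytes (most-significant first): 73 BB 99 0A AF CC.
Little-endian: lowest address holds the least-significant byte.
So at ascending addresses the bytes are CC AF 0A 99 BB 73.

CC AF 0A 99 BB 73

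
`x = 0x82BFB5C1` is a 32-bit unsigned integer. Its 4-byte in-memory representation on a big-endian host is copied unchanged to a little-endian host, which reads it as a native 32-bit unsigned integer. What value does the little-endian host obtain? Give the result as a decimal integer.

Stored big-endian, the bytes at ascending addresses are 82 BF B5 C1.
Read back as little-endian, the first byte is least significant, giving 0xC1B5BF82.
0xC1B5BF82 = 3249913730.

3249913730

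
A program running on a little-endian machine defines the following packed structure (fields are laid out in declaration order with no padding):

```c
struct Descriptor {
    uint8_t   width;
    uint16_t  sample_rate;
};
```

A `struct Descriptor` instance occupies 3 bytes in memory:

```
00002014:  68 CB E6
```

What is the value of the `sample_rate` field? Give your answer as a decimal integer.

59083

`sample_rate` follows `width` (1 byte), so it starts at byte offset 1 and occupies 2 bytes.
Bytes at offsets 1..2: CB E6.
In little-endian order the low byte comes first in memory.
Reassemble most-significant byte first: E6 CB → 0xE6CB.
0xE6CB = 59083.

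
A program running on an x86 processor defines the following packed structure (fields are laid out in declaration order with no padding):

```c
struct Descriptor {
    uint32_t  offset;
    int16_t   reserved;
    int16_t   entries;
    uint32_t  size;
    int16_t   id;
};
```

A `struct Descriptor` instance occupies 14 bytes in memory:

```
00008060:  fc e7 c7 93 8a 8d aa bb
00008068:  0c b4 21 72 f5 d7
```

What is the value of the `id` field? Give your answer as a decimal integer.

-10251

`id` follows `offset` (4 B), `reserved` (2 B), `entries` (2 B), `size` (4 B), so it starts at offset 4 + 2 + 2 + 4 = 12 and occupies 2 bytes.
Bytes at offsets 12..13: F5 D7.
Little-endian stores the least-significant byte at the lowest address.
Reassemble most-significant byte first: D7 F5 → 0xD7F5.
Top bit is set, so as a signed 16-bit value this is 0xD7F5 − 2^16 = -10251.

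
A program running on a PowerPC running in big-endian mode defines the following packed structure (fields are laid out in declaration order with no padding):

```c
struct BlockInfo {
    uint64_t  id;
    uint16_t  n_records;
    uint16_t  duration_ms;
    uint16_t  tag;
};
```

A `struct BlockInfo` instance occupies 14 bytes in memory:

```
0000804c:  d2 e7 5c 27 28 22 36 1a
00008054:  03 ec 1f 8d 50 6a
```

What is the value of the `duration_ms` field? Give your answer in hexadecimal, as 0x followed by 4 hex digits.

0x1F8D

`duration_ms` follows `id` (8 B), `n_records` (2 B), so it starts at offset 8 + 2 = 10 and occupies 2 bytes.
Bytes at offsets 10..11: 1F 8D.
Big-endian: lowest address holds the most-significant byte.
The bytes are already most-significant first: 0x1F8D.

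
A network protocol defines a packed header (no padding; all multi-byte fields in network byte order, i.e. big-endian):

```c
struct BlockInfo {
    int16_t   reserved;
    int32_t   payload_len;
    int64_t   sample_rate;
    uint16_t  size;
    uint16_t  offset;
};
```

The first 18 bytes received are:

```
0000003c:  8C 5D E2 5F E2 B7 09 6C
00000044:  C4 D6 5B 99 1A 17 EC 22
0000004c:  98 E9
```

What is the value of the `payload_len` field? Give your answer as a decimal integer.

`payload_len` follows `reserved` (2 bytes), so it starts at byte offset 2 and occupies 4 bytes.
Bytes at offsets 2..5: E2 5F E2 B7.
Big-endian: lowest address holds the most-significant byte.
The bytes are already most-significant first: 0xE25FE2B7.
Top bit is set, so as a signed 32-bit value this is 0xE25FE2B7 − 2^32 = -497032521.

-497032521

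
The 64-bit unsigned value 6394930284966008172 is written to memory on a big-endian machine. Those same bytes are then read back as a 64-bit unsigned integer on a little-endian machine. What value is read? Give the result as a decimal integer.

6394930284966008172 in 64-bit hexadecimal is 0x58BF5B365EC9556C.
Stored big-endian, the bytes at ascending addresses are 58 BF 5B 36 5E C9 55 6C.
Read back as little-endian, the first byte is least significant, giving 0x6C55C95E365BBF58.
0x6C55C95E365BBF58 = 7806366935592714072.

7806366935592714072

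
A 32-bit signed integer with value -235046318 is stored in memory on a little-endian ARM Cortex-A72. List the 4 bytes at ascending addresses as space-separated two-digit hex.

Two's complement of -235046318 in 32 bits: 235046318 = 0x0E0285AE; invert → 0xF1FD7A51; add 1 → 0xF1FD7A52.
Split into bytes (most-significant first): F1 FD 7A 52.
Little-endian stores the least-significant byte at the lowest address.
So at ascending addresses the bytes are 52 7A FD F1.

52 7A FD F1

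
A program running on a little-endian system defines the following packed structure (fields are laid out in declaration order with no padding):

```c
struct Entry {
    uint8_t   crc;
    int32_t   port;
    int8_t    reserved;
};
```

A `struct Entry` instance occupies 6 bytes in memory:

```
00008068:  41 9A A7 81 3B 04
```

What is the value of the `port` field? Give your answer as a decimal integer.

`port` follows `crc` (1 byte), so it starts at byte offset 1 and occupies 4 bytes.
Bytes at offsets 1..4: 9A A7 81 3B.
Little-endian: lowest address holds the least-significant byte.
Reassemble most-significant byte first: 3B 81 A7 9A → 0x3B81A79A.
0x3B81A79A = 998352794.

998352794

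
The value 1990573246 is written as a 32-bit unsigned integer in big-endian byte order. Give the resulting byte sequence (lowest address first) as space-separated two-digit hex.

76 A5 BC BE

1990573246 in hexadecimal, padded to 32 bits, is 0x76A5BCBE.
Split into bytes (most-significant first): 76 A5 BC BE.
Big-endian stores the most-significant byte at the lowest address.
So the memory order matches the most-significant-first order: 76 A5 BC BE.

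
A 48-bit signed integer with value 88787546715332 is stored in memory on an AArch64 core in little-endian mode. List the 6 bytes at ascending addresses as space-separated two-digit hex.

C4 B4 2E 76 C0 50

88787546715332 in hexadecimal, padded to 48 bits, is 0x50C0762EB4C4.
Split into bytes (most-significant first): 50 C0 76 2E B4 C4.
Little-endian stores the least-significant byte at the lowest address.
So at ascending addresses the bytes are C4 B4 2E 76 C0 50.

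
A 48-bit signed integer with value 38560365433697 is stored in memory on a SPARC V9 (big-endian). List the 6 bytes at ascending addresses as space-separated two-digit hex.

23 12 08 E2 53 61

38560365433697 in hexadecimal, padded to 48 bits, is 0x231208E25361.
Split into bytes (most-significant first): 23 12 08 E2 53 61.
In big-endian order the high byte comes first in memory.
So the memory order matches the most-significant-first order: 23 12 08 E2 53 61.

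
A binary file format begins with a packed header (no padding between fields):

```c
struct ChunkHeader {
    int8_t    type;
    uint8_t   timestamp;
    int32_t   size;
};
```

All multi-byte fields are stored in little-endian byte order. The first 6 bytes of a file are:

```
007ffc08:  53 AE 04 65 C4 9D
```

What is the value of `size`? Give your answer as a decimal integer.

`size` follows `type` (1 B), `timestamp` (1 B), so it starts at offset 1 + 1 = 2 and occupies 4 bytes.
Bytes at offsets 2..5: 04 65 C4 9D.
Little-endian stores the least-significant byte at the lowest address.
Reassemble most-significant byte first: 9D C4 65 04 → 0x9DC46504.
Top bit is set, so as a signed 32-bit value this is 0x9DC46504 − 2^32 = -1648073468.

-1648073468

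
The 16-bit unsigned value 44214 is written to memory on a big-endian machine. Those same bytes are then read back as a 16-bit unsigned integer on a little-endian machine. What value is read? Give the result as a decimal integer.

44214 in 16-bit hexadecimal is 0xACB6.
Stored big-endian, the bytes at ascending addresses are AC B6.
Read back as little-endian, the first byte is least significant, giving 0xB6AC.
0xB6AC = 46764.

46764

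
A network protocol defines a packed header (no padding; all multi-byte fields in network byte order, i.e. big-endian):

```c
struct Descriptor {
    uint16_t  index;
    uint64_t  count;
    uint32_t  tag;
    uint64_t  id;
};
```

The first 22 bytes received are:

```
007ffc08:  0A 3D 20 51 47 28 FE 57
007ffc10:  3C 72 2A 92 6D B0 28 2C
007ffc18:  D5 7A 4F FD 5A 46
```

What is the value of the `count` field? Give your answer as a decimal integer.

`count` follows `index` (2 bytes), so it starts at byte offset 2 and occupies 8 bytes.
Bytes at offsets 2..9: 20 51 47 28 FE 57 3C 72.
Big-endian: lowest address holds the most-significant byte.
The bytes are already most-significant first: 0x20514728FE573C72.
0x20514728FE573C72 = 2328720723718650994.

2328720723718650994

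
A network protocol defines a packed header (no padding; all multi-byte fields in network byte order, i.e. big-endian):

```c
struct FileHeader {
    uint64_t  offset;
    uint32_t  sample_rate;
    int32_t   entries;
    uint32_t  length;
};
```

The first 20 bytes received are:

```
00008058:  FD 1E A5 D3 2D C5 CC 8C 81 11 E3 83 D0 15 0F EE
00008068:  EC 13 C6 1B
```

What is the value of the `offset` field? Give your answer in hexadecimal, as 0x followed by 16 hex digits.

0xFD1EA5D32DC5CC8C

`offset` is the first field, at byte offset 0, occupying 8 bytes.
Bytes at offsets 0..7: FD 1E A5 D3 2D C5 CC 8C.
In big-endian order the high byte comes first in memory.
The bytes are already most-significant first: 0xFD1EA5D32DC5CC8C.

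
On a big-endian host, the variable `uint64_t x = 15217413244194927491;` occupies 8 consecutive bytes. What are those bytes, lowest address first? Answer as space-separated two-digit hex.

15217413244194927491 in hexadecimal, padded to 64 bits, is 0xD32F1CB864903383.
Split into bytes (most-significant first): D3 2F 1C B8 64 90 33 83.
In big-endian order the high byte comes first in memory.
So the memory order matches the most-significant-first order: D3 2F 1C B8 64 90 33 83.

D3 2F 1C B8 64 90 33 83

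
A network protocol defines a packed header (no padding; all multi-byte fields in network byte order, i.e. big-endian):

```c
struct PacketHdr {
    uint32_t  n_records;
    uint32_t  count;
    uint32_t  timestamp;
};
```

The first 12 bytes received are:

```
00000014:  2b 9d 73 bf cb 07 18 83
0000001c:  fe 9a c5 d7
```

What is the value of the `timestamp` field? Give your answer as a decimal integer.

`timestamp` follows `n_records` (4 B), `count` (4 B), so it starts at offset 4 + 4 = 8 and occupies 4 bytes.
Bytes at offsets 8..11: FE 9A C5 D7.
In big-endian order the high byte comes first in memory.
The bytes are already most-significant first: 0xFE9AC5D7.
0xFE9AC5D7 = 4271556055.

4271556055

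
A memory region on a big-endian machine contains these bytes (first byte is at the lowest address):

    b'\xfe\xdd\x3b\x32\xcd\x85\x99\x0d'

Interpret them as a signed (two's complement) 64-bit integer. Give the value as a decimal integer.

-81844128840312563

Big-endian stores the most-significant byte at the lowest address.
The bytes are already most-significant first: 0xFEDD3B32CD85990D.
Top bit is set, so as a signed 64-bit value this is 0xFEDD3B32CD85990D − 2^64 = -81844128840312563.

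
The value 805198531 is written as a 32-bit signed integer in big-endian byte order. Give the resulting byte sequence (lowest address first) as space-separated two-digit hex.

2F FE 5A C3

805198531 in hexadecimal, padded to 32 bits, is 0x2FFE5AC3.
Split into bytes (most-significant first): 2F FE 5A C3.
Big-endian: lowest address holds the most-significant byte.
So the memory order matches the most-significant-first order: 2F FE 5A C3.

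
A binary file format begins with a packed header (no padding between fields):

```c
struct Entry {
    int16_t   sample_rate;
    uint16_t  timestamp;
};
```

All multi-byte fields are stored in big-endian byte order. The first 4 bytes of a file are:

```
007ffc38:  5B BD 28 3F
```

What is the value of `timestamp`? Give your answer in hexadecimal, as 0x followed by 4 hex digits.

0x283F

`timestamp` follows `sample_rate` (2 bytes), so it starts at byte offset 2 and occupies 2 bytes.
Bytes at offsets 2..3: 28 3F.
Big-endian: lowest address holds the most-significant byte.
The bytes are already most-significant first: 0x283F.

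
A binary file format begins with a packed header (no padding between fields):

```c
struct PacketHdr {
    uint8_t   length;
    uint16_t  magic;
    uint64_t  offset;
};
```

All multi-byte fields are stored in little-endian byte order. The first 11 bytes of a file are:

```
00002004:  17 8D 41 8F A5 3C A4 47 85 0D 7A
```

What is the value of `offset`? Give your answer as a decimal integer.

`offset` follows `length` (1 B), `magic` (2 B), so it starts at offset 1 + 2 = 3 and occupies 8 bytes.
Bytes at offsets 3..10: 8F A5 3C A4 47 85 0D 7A.
Little-endian: lowest address holds the least-significant byte.
Reassemble most-significant byte first: 7A 0D 85 47 A4 3C A5 8F → 0x7A0D8547A43CA58F.
0x7A0D8547A43CA58F = 8794832190069056911.

8794832190069056911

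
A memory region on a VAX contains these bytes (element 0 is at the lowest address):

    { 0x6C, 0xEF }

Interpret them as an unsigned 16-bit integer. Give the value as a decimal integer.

Little-endian: lowest address holds the least-significant byte.
Reassemble most-significant byte first: EF 6C → 0xEF6C.
0xEF6C = 61292.

61292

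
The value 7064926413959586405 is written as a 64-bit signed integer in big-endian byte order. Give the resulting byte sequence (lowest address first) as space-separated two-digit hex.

7064926413959586405 in hexadecimal, padded to 64 bits, is 0x620BA9245455E265.
Split into bytes (most-significant first): 62 0B A9 24 54 55 E2 65.
Big-endian: lowest address holds the most-significant byte.
So the memory order matches the most-significant-first order: 62 0B A9 24 54 55 E2 65.

62 0B A9 24 54 55 E2 65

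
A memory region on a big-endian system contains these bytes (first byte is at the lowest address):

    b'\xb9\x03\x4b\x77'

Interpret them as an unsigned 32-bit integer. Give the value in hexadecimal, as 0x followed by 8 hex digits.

0xB9034B77

In big-endian order the high byte comes first in memory.
The bytes are already most-significant first: 0xB9034B77.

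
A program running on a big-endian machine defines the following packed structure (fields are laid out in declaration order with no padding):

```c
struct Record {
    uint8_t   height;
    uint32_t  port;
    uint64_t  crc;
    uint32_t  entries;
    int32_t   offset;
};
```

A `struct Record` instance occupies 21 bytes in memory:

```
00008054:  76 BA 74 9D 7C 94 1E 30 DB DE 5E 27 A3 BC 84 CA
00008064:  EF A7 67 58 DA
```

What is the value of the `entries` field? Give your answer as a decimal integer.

3162819311

`entries` follows `height` (1 B), `port` (4 B), `crc` (8 B), so it starts at offset 1 + 4 + 8 = 13 and occupies 4 bytes.
Bytes at offsets 13..16: BC 84 CA EF.
Big-endian stores the most-significant byte at the lowest address.
The bytes are already most-significant first: 0xBC84CAEF.
0xBC84CAEF = 3162819311.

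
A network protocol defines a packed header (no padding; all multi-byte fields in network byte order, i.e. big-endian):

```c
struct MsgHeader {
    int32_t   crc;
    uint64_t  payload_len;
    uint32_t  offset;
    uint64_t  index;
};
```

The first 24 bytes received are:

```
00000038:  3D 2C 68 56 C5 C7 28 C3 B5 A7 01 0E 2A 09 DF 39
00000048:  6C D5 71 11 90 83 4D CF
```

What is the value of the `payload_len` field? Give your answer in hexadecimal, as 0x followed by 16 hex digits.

0xC5C728C3B5A7010E

`payload_len` follows `crc` (4 bytes), so it starts at byte offset 4 and occupies 8 bytes.
Bytes at offsets 4..11: C5 C7 28 C3 B5 A7 01 0E.
Big-endian stores the most-significant byte at the lowest address.
The bytes are already most-significant first: 0xC5C728C3B5A7010E.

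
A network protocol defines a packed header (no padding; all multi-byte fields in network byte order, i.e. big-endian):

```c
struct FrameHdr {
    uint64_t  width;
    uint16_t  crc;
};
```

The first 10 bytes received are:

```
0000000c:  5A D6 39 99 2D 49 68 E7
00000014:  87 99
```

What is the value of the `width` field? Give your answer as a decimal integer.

6545482438482159847

`width` is the first field, at byte offset 0, occupying 8 bytes.
Bytes at offsets 0..7: 5A D6 39 99 2D 49 68 E7.
In big-endian order the high byte comes first in memory.
The bytes are already most-significant first: 0x5AD639992D4968E7.
0x5AD639992D4968E7 = 6545482438482159847.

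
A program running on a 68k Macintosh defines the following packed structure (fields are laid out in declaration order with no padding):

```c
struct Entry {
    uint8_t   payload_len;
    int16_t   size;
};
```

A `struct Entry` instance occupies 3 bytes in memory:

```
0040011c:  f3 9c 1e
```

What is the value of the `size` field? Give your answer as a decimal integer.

`size` follows `payload_len` (1 byte), so it starts at byte offset 1 and occupies 2 bytes.
Bytes at offsets 1..2: 9C 1E.
In big-endian order the high byte comes first in memory.
The bytes are already most-significant first: 0x9C1E.
Top bit is set, so as a signed 16-bit value this is 0x9C1E − 2^16 = -25570.

-25570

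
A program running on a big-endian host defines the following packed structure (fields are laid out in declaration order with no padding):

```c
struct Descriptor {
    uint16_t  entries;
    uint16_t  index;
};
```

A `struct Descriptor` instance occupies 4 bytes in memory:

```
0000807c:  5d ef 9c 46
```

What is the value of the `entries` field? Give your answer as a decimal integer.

24047

`entries` is the first field, at byte offset 0, occupying 2 bytes.
Bytes at offsets 0..1: 5D EF.
Big-endian: lowest address holds the most-significant byte.
The bytes are already most-significant first: 0x5DEF.
0x5DEF = 24047.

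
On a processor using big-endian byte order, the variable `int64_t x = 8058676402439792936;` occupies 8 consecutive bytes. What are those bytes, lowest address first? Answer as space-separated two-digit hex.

6F D6 2B 7D C7 3F 29 28

8058676402439792936 in hexadecimal, padded to 64 bits, is 0x6FD62B7DC73F2928.
Split into bytes (most-significant first): 6F D6 2B 7D C7 3F 29 28.
Big-endian stores the most-significant byte at the lowest address.
So the memory order matches the most-significant-first order: 6F D6 2B 7D C7 3F 29 28.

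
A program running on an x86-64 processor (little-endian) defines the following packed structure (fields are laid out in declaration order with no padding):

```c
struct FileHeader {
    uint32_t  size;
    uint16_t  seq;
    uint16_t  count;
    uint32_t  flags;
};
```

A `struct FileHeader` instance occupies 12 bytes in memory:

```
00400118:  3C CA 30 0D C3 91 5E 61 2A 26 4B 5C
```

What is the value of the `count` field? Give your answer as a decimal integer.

`count` follows `size` (4 B), `seq` (2 B), so it starts at offset 4 + 2 = 6 and occupies 2 bytes.
Bytes at offsets 6..7: 5E 61.
Little-endian stores the least-significant byte at the lowest address.
Reassemble most-significant byte first: 61 5E → 0x615E.
0x615E = 24926.

24926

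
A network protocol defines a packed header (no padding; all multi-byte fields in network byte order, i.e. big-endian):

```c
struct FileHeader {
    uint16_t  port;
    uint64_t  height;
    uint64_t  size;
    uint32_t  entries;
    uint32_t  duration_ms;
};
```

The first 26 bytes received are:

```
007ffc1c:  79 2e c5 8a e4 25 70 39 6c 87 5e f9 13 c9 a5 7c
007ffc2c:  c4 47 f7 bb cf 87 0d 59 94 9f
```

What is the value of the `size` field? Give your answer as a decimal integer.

`size` follows `port` (2 B), `height` (8 B), so it starts at offset 2 + 8 = 10 and occupies 8 bytes.
Bytes at offsets 10..17: 5E F9 13 C9 A5 7C C4 47.
Big-endian: lowest address holds the most-significant byte.
The bytes are already most-significant first: 0x5EF913C9A57CC447.
0x5EF913C9A57CC447 = 6843522865551950919.

6843522865551950919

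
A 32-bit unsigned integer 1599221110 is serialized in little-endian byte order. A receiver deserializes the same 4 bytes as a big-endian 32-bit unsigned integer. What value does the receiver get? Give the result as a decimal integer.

1599221110 in 32-bit hexadecimal is 0x5F522D76.
Stored little-endian, the bytes at ascending addresses are 76 2D 52 5F.
Read back as big-endian, the last byte is least significant, giving 0x762D525F.
0x762D525F = 1982681695.

1982681695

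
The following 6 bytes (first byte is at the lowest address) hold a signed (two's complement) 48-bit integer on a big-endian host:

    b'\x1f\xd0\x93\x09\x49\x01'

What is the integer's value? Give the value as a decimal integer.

34980680517889

In big-endian order the high byte comes first in memory.
The bytes are already most-significant first: 0x1FD093094901.
0x1FD093094901 = 34980680517889.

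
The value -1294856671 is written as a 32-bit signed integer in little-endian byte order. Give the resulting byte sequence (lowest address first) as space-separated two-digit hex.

Two's complement of -1294856671 in 32 bits: 1294856671 = 0x4D2DF1DF; invert → 0xB2D20E20; add 1 → 0xB2D20E21.
Split into bytes (most-significant first): B2 D2 0E 21.
Little-endian: lowest address holds the least-significant byte.
So at ascending addresses the bytes are 21 0E D2 B2.

21 0E D2 B2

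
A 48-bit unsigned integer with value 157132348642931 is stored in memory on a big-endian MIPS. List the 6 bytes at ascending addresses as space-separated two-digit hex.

157132348642931 in hexadecimal, padded to 48 bits, is 0x8EE939D2D673.
Split into bytes (most-significant first): 8E E9 39 D2 D6 73.
Big-endian: lowest address holds the most-significant byte.
So the memory order matches the most-significant-first order: 8E E9 39 D2 D6 73.

8E E9 39 D2 D6 73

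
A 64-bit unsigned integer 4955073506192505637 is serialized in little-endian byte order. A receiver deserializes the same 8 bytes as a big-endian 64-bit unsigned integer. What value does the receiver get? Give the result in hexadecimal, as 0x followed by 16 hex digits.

4955073506192505637 in 64-bit hexadecimal is 0x44C3F519CC8DBB25.
Stored little-endian, the bytes at ascending addresses are 25 BB 8D CC 19 F5 C3 44.
Read back as big-endian, the last byte is least significant, giving 0x25BB8DCC19F5C344.

0x25BB8DCC19F5C344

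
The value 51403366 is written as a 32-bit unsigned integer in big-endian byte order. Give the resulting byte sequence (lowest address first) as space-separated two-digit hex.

03 10 5A 66

51403366 in hexadecimal, padded to 32 bits, is 0x03105A66.
Split into bytes (most-significant first): 03 10 5A 66.
In big-endian order the high byte comes first in memory.
So the memory order matches the most-significant-first order: 03 10 5A 66.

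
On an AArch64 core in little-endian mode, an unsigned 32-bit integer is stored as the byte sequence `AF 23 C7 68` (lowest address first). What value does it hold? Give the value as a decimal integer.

Little-endian: lowest address holds the least-significant byte.
Reassemble most-significant byte first: 68 C7 23 AF → 0x68C723AF.
0x68C723AF = 1757881263.

1757881263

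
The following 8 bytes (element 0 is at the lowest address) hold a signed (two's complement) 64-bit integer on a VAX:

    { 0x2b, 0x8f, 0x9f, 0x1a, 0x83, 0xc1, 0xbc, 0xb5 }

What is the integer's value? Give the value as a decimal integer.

Little-endian: lowest address holds the least-significant byte.
Reassemble most-significant byte first: B5 BC C1 83 1A 9F 8F 2B → 0xB5BCC1831A9F8F2B.
Top bit is set, so as a signed 64-bit value this is 0xB5BCC1831A9F8F2B − 2^64 = -5351189488391450837.

-5351189488391450837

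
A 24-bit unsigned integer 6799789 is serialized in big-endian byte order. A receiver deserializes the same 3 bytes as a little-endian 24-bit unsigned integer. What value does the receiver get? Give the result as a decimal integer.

11387239

6799789 in 24-bit hexadecimal is 0x67C1AD.
Stored big-endian, the bytes at ascending addresses are 67 C1 AD.
Read back as little-endian, the first byte is least significant, giving 0xADC167.
0xADC167 = 11387239.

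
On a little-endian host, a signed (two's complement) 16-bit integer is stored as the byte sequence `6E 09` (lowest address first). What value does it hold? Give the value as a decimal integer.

Little-endian stores the least-significant byte at the lowest address.
Reassemble most-significant byte first: 09 6E → 0x096E.
0x096E = 2414.

2414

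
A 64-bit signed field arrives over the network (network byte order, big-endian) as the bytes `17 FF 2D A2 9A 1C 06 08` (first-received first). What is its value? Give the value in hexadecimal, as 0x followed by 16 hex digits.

Big-endian: lowest address holds the most-significant byte.
The bytes are already most-significant first: 0x17FF2DA29A1C0608.

0x17FF2DA29A1C0608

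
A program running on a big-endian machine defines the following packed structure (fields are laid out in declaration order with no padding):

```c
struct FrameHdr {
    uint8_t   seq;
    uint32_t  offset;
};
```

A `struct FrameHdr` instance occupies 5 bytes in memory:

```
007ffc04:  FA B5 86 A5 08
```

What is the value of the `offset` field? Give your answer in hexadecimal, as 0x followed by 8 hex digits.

0xB586A508

`offset` follows `seq` (1 byte), so it starts at byte offset 1 and occupies 4 bytes.
Bytes at offsets 1..4: B5 86 A5 08.
Big-endian: lowest address holds the most-significant byte.
The bytes are already most-significant first: 0xB586A508.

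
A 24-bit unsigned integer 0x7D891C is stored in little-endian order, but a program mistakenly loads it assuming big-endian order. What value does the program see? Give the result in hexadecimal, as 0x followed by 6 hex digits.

Stored little-endian, the bytes at ascending addresses are 1C 89 7D.
Read back as big-endian, the last byte is least significant, giving 0x1C897D.

0x1C897D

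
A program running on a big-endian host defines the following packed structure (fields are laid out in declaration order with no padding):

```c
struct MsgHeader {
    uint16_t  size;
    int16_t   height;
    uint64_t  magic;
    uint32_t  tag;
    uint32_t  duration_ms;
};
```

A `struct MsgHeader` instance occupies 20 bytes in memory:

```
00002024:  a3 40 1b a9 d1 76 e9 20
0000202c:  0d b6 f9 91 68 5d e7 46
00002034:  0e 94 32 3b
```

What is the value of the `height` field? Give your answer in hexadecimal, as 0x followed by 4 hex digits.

`height` follows `size` (2 bytes), so it starts at byte offset 2 and occupies 2 bytes.
Bytes at offsets 2..3: 1B A9.
Big-endian: lowest address holds the most-significant byte.
The bytes are already most-significant first: 0x1BA9.

0x1BA9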